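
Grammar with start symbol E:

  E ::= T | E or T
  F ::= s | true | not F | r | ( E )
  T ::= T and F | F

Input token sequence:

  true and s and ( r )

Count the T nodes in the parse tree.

4

[E [T [T [T [F true]] and [F s]] and [F ( [E [T [F r]]] )]]]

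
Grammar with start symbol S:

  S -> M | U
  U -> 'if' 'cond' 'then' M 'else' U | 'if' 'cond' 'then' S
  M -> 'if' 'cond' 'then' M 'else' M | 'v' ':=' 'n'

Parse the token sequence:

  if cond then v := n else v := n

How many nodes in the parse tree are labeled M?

[S [M if cond then [M v := n] else [M v := n]]]

3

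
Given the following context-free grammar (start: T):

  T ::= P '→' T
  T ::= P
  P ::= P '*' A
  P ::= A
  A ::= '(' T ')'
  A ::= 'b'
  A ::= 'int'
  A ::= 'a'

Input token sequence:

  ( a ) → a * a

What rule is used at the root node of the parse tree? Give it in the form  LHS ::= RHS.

T ::= P '→' T

[T [P [A ( [T [P [A a]]] )]] → [T [P [P [A a]] * [A a]]]]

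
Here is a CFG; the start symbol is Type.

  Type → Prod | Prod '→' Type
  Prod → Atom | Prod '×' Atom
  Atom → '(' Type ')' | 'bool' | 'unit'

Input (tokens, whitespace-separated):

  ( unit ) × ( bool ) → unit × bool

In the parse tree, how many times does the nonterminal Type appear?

4

[Type [Prod [Prod [Atom ( [Type [Prod [Atom unit]]] )]] × [Atom ( [Type [Prod [Atom bool]]] )]] → [Type [Prod [Prod [Atom unit]] × [Atom bool]]]]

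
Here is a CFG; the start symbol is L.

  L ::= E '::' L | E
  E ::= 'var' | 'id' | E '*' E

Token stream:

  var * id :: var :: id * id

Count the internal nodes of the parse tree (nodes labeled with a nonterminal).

[L [E [E var] * [E id]] :: [L [E var] :: [L [E [E id] * [E id]]]]]

10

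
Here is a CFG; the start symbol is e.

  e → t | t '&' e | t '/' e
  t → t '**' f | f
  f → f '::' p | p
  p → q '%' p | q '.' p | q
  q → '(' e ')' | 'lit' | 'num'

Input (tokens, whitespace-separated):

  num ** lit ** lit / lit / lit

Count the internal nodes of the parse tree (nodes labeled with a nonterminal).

[e [t [t [t [f [p [q num]]]] ** [f [p [q lit]]]] ** [f [p [q lit]]]] / [e [t [f [p [q lit]]]] / [e [t [f [p [q lit]]]]]]]

23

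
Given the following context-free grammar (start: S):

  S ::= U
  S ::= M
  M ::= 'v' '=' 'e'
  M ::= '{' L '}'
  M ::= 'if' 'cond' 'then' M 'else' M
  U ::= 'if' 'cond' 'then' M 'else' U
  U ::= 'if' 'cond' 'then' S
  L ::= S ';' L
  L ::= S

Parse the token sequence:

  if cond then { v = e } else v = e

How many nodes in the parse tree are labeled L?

1

[S [M if cond then [M { [L [S [M v = e]]] }] else [M v = e]]]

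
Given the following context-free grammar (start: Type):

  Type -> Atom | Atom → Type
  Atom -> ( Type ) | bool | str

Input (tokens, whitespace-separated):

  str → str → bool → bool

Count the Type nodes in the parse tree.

4

[Type [Atom str] → [Type [Atom str] → [Type [Atom bool] → [Type [Atom bool]]]]]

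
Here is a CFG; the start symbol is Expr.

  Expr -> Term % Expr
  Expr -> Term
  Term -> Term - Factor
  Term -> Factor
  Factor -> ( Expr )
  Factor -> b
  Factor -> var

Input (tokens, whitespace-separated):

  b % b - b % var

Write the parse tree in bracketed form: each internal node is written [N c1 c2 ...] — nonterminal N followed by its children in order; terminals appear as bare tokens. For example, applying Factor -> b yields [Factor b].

Expr
Term % Expr
Factor % Expr
b % Expr
b % Term % Expr
b % Term - Factor % Expr
b % Factor - Factor % Expr
b % b - Factor % Expr
b % b - b % Expr
b % b - b % Term
b % b - b % Factor
b % b - b % var

[Expr [Term [Factor b]] % [Expr [Term [Term [Factor b]] - [Factor b]] % [Expr [Term [Factor var]]]]]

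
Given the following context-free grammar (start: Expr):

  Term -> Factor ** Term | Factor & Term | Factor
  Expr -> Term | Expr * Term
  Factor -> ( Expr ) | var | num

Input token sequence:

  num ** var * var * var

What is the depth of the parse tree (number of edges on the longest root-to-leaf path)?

[Expr [Expr [Expr [Term [Factor num] ** [Term [Factor var]]]] * [Term [Factor var]]] * [Term [Factor var]]]

6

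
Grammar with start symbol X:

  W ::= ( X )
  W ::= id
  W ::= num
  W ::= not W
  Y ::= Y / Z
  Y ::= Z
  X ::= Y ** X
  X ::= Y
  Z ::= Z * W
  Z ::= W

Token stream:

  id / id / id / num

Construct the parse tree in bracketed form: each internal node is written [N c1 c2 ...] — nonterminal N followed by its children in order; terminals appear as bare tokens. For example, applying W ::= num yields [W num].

X
Y
Y / Z
Y / Z / Z
Y / Z / Z / Z
Z / Z / Z / Z
W / Z / Z / Z
id / Z / Z / Z
id / W / Z / Z
id / id / Z / Z
id / id / W / Z
id / id / id / Z
id / id / id / W
id / id / id / num

[X [Y [Y [Y [Y [Z [W id]]] / [Z [W id]]] / [Z [W id]]] / [Z [W num]]]]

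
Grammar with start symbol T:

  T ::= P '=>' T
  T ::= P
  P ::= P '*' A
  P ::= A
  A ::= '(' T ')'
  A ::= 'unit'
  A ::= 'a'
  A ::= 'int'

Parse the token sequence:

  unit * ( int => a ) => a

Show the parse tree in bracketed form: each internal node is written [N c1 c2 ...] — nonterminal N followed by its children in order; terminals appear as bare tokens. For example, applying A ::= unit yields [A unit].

[T [P [P [A unit]] * [A ( [T [P [A int]] => [T [P [A a]]]] )]] => [T [P [A a]]]]

T
P => T
P * A => T
A * A => T
unit * A => T
unit * ( T ) => T
unit * ( P => T ) => T
unit * ( A => T ) => T
unit * ( int => T ) => T
unit * ( int => P ) => T
unit * ( int => A ) => T
unit * ( int => a ) => T
unit * ( int => a ) => P
unit * ( int => a ) => A
unit * ( int => a ) => a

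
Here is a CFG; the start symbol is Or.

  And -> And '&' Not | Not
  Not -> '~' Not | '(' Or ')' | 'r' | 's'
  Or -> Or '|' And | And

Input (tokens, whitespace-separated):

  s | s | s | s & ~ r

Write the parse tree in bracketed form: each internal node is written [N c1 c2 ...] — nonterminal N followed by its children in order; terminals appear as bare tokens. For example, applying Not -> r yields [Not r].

[Or [Or [Or [Or [And [Not s]]] | [And [Not s]]] | [And [Not s]]] | [And [And [Not s]] & [Not ~ [Not r]]]]

Or
Or | And
Or | And | And
Or | And | And | And
And | And | And | And
Not | And | And | And
s | And | And | And
s | Not | And | And
s | s | And | And
s | s | Not | And
s | s | s | And
s | s | s | And & Not
s | s | s | Not & Not
s | s | s | s & Not
s | s | s | s & ~ Not
s | s | s | s & ~ r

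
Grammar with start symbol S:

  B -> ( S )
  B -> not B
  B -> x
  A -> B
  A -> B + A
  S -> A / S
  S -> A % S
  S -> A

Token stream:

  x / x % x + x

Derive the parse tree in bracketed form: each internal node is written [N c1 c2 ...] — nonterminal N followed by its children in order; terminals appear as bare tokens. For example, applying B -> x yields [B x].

[S [A [B x]] / [S [A [B x]] % [S [A [B x] + [A [B x]]]]]]

S
A / S
B / S
x / S
x / A % S
x / B % S
x / x % S
x / x % A
x / x % B + A
x / x % x + A
x / x % x + B
x / x % x + x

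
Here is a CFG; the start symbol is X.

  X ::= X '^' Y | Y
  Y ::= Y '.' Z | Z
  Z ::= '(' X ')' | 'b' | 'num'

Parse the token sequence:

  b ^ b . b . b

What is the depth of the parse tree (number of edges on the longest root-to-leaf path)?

[X [X [Y [Z b]]] ^ [Y [Y [Y [Z b]] . [Z b]] . [Z b]]]

5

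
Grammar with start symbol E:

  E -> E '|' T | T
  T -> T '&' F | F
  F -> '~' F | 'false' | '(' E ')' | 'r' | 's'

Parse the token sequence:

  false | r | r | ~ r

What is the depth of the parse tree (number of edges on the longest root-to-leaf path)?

6

[E [E [E [E [T [F false]]] | [T [F r]]] | [T [F r]]] | [T [F ~ [F r]]]]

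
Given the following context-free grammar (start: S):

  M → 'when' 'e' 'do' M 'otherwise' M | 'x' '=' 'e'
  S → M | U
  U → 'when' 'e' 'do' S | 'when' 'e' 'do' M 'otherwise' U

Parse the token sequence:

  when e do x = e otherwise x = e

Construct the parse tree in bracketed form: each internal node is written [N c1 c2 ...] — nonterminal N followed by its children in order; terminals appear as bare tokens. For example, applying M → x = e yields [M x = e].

[S [M when e do [M x = e] otherwise [M x = e]]]

S
M
when e do M otherwise M
when e do x = e otherwise M
when e do x = e otherwise x = e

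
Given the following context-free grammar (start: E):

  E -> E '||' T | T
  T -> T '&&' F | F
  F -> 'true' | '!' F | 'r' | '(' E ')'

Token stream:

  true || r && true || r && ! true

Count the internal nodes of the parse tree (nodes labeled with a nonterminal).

[E [E [E [T [F true]]] || [T [T [F r]] && [F true]]] || [T [T [F r]] && [F ! [F true]]]]

14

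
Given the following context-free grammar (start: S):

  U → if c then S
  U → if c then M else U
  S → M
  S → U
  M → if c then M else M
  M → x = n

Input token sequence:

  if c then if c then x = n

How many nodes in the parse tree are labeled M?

1

[S [U if c then [S [U if c then [S [M x = n]]]]]]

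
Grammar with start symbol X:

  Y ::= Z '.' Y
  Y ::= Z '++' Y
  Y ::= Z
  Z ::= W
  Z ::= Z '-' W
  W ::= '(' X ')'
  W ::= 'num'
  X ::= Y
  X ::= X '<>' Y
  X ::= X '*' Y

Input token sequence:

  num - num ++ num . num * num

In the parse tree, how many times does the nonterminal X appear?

[X [X [Y [Z [Z [W num]] - [W num]] ++ [Y [Z [W num]] . [Y [Z [W num]]]]]] * [Y [Z [W num]]]]

2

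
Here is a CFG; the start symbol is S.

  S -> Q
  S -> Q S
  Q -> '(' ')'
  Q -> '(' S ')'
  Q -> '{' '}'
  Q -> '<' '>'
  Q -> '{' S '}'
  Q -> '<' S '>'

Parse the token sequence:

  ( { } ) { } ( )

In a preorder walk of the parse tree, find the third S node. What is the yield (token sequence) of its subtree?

{ } ( )

[S [Q ( [S [Q { }]] )] [S [Q { }] [S [Q ( )]]]]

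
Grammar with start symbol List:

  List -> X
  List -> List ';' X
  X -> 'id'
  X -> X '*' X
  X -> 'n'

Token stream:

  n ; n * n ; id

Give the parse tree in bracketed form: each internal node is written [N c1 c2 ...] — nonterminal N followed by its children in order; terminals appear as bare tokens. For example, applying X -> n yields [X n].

[List [List [List [X n]] ; [X [X n] * [X n]]] ; [X id]]

List
List ; X
List ; X ; X
X ; X ; X
n ; X ; X
n ; X * X ; X
n ; n * X ; X
n ; n * n ; X
n ; n * n ; id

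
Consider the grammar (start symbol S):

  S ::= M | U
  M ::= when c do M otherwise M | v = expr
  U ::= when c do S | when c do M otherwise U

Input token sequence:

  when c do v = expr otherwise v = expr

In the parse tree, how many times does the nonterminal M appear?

3

[S [M when c do [M v = expr] otherwise [M v = expr]]]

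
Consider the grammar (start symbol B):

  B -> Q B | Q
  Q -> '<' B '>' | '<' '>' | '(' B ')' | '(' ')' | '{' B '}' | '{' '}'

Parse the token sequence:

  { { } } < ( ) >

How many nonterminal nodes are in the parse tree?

[B [Q { [B [Q { }]] }] [B [Q < [B [Q ( )]] >]]]

8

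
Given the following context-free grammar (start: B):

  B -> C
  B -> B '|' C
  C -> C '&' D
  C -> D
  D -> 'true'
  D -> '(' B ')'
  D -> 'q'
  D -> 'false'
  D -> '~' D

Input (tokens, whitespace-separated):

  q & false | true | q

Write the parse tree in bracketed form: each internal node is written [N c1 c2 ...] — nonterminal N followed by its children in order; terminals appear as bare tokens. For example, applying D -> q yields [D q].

B
B | C
B | C | C
C | C | C
C & D | C | C
D & D | C | C
q & D | C | C
q & false | C | C
q & false | D | C
q & false | true | C
q & false | true | D
q & false | true | q

[B [B [B [C [C [D q]] & [D false]]] | [C [D true]]] | [C [D q]]]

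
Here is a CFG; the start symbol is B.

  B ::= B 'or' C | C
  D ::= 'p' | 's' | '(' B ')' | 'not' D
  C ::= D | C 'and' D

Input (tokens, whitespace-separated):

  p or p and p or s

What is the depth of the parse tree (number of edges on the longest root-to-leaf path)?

5

[B [B [B [C [D p]]] or [C [C [D p]] and [D p]]] or [C [D s]]]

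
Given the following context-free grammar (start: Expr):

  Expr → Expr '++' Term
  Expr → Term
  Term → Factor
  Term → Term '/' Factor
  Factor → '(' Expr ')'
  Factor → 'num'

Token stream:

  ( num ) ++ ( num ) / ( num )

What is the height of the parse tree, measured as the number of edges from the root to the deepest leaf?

7

[Expr [Expr [Term [Factor ( [Expr [Term [Factor num]]] )]]] ++ [Term [Term [Factor ( [Expr [Term [Factor num]]] )]] / [Factor ( [Expr [Term [Factor num]]] )]]]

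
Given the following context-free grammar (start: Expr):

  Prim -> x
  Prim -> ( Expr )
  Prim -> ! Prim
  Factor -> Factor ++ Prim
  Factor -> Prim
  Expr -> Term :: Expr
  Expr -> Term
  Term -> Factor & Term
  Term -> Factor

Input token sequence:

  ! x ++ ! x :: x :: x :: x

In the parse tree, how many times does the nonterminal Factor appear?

5

[Expr [Term [Factor [Factor [Prim ! [Prim x]]] ++ [Prim ! [Prim x]]]] :: [Expr [Term [Factor [Prim x]]] :: [Expr [Term [Factor [Prim x]]] :: [Expr [Term [Factor [Prim x]]]]]]]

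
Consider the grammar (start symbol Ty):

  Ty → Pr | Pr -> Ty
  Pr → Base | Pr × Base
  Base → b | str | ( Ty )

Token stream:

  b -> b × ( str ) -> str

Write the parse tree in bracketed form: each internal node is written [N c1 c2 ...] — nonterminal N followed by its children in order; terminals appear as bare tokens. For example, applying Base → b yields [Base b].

Ty
Pr -> Ty
Base -> Ty
b -> Ty
b -> Pr -> Ty
b -> Pr × Base -> Ty
b -> Base × Base -> Ty
b -> b × Base -> Ty
b -> b × ( Ty ) -> Ty
b -> b × ( Pr ) -> Ty
b -> b × ( Base ) -> Ty
b -> b × ( str ) -> Ty
b -> b × ( str ) -> Pr
b -> b × ( str ) -> Base
b -> b × ( str ) -> str

[Ty [Pr [Base b]] -> [Ty [Pr [Pr [Base b]] × [Base ( [Ty [Pr [Base str]]] )]] -> [Ty [Pr [Base str]]]]]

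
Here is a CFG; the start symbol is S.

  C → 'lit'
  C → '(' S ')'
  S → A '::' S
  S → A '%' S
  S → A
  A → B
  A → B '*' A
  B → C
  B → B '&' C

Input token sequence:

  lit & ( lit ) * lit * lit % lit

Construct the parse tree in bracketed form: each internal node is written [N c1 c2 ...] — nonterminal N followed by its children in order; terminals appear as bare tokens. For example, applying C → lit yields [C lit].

S
A % S
B * A % S
B & C * A % S
C & C * A % S
lit & C * A % S
lit & ( S ) * A % S
lit & ( A ) * A % S
lit & ( B ) * A % S
lit & ( C ) * A % S
lit & ( lit ) * A % S
lit & ( lit ) * B * A % S
lit & ( lit ) * C * A % S
lit & ( lit ) * lit * A % S
lit & ( lit ) * lit * B % S
lit & ( lit ) * lit * C % S
lit & ( lit ) * lit * lit % S
lit & ( lit ) * lit * lit % A
lit & ( lit ) * lit * lit % B
lit & ( lit ) * lit * lit % C
lit & ( lit ) * lit * lit % lit

[S [A [B [B [C lit]] & [C ( [S [A [B [C lit]]]] )]] * [A [B [C lit]] * [A [B [C lit]]]]] % [S [A [B [C lit]]]]]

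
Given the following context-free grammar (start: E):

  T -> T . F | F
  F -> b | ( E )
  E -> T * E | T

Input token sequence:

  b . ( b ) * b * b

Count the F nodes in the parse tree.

[E [T [T [F b]] . [F ( [E [T [F b]]] )]] * [E [T [F b]] * [E [T [F b]]]]]

5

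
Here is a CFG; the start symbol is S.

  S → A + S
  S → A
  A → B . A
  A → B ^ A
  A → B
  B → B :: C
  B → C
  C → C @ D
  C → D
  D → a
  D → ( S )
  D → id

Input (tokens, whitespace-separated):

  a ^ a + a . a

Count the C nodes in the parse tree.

4

[S [A [B [C [D a]]] ^ [A [B [C [D a]]]]] + [S [A [B [C [D a]]] . [A [B [C [D a]]]]]]]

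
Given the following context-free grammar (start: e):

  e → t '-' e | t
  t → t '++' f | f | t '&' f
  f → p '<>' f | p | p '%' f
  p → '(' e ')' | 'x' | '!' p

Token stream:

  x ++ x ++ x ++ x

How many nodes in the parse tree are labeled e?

[e [t [t [t [t [f [p x]]] ++ [f [p x]]] ++ [f [p x]]] ++ [f [p x]]]]

1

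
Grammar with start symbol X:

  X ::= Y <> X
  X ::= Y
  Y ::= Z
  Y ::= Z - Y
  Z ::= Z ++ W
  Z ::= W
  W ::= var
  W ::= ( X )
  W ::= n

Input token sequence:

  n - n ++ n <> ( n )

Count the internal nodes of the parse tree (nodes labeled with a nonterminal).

[X [Y [Z [W n]] - [Y [Z [Z [W n]] ++ [W n]]]] <> [X [Y [Z [W ( [X [Y [Z [W n]]]] )]]]]]

17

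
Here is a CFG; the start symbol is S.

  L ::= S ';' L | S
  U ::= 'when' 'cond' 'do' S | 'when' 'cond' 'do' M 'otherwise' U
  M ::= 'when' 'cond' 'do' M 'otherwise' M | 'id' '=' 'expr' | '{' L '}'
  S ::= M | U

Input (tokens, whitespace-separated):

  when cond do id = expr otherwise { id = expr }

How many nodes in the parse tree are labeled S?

2

[S [M when cond do [M id = expr] otherwise [M { [L [S [M id = expr]]] }]]]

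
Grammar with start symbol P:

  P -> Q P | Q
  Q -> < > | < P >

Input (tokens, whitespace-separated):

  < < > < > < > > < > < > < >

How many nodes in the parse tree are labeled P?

7

[P [Q < [P [Q < >] [P [Q < >] [P [Q < >]]]] >] [P [Q < >] [P [Q < >] [P [Q < >]]]]]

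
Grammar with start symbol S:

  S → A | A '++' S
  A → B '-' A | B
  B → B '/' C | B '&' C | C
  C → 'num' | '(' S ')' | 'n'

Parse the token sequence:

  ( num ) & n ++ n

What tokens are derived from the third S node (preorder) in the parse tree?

[S [A [B [B [C ( [S [A [B [C num]]]] )]] & [C n]]] ++ [S [A [B [C n]]]]]

n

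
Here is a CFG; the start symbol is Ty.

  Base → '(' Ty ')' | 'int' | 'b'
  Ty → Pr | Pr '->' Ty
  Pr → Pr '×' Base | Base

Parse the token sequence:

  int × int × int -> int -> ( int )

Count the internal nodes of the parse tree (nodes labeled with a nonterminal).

16

[Ty [Pr [Pr [Pr [Base int]] × [Base int]] × [Base int]] -> [Ty [Pr [Base int]] -> [Ty [Pr [Base ( [Ty [Pr [Base int]]] )]]]]]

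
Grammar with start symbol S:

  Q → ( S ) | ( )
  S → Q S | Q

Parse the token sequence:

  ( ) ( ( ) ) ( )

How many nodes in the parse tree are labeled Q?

4

[S [Q ( )] [S [Q ( [S [Q ( )]] )] [S [Q ( )]]]]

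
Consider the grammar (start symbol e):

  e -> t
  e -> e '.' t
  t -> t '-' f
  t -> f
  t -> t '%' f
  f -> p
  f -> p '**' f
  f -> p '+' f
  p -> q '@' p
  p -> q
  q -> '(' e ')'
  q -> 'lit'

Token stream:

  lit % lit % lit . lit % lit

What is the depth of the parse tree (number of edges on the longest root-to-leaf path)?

[e [e [t [t [t [f [p [q lit]]]] % [f [p [q lit]]]] % [f [p [q lit]]]]] . [t [t [f [p [q lit]]]] % [f [p [q lit]]]]]

8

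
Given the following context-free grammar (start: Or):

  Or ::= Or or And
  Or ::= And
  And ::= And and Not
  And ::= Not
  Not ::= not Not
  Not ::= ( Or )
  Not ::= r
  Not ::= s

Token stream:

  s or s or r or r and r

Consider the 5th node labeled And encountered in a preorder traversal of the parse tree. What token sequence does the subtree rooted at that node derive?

r

[Or [Or [Or [Or [And [Not s]]] or [And [Not s]]] or [And [Not r]]] or [And [And [Not r]] and [Not r]]]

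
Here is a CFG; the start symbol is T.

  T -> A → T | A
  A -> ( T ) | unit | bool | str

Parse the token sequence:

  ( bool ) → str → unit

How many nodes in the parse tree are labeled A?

[T [A ( [T [A bool]] )] → [T [A str] → [T [A unit]]]]

4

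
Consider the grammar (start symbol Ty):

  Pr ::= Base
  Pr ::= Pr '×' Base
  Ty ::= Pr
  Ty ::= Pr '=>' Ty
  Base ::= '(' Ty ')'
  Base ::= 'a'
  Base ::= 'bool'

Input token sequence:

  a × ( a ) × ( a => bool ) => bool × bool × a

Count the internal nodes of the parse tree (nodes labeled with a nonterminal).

23

[Ty [Pr [Pr [Pr [Base a]] × [Base ( [Ty [Pr [Base a]]] )]] × [Base ( [Ty [Pr [Base a]] => [Ty [Pr [Base bool]]]] )]] => [Ty [Pr [Pr [Pr [Base bool]] × [Base bool]] × [Base a]]]]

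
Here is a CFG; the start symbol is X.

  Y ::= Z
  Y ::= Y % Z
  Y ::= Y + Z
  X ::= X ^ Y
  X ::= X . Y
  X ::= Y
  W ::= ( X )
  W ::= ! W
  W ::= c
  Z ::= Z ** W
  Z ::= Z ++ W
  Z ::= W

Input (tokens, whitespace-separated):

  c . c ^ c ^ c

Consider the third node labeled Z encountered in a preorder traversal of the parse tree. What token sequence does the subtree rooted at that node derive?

[X [X [X [X [Y [Z [W c]]]] . [Y [Z [W c]]]] ^ [Y [Z [W c]]]] ^ [Y [Z [W c]]]]

c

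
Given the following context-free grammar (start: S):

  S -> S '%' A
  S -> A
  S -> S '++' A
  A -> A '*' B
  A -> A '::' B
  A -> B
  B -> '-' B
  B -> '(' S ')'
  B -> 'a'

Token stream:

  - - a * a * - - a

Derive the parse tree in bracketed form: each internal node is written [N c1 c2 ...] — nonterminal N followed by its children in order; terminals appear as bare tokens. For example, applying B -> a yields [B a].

S
A
A * B
A * B * B
B * B * B
- B * B * B
- - B * B * B
- - a * B * B
- - a * a * B
- - a * a * - B
- - a * a * - - B
- - a * a * - - a

[S [A [A [A [B - [B - [B a]]]] * [B a]] * [B - [B - [B a]]]]]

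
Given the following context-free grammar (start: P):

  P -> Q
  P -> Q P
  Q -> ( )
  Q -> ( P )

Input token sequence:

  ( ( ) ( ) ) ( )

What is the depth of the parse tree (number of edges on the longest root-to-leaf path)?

[P [Q ( [P [Q ( )] [P [Q ( )]]] )] [P [Q ( )]]]

5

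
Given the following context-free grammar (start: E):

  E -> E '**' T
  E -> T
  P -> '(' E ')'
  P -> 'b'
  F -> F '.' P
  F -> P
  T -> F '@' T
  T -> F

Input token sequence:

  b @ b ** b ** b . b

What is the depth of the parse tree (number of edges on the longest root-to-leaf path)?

[E [E [E [T [F [P b]] @ [T [F [P b]]]]] ** [T [F [P b]]]] ** [T [F [F [P b]] . [P b]]]]

7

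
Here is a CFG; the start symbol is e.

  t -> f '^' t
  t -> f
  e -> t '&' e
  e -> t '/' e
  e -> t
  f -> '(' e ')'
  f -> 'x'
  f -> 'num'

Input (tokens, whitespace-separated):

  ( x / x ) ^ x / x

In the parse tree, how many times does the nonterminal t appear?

5

[e [t [f ( [e [t [f x]] / [e [t [f x]]]] )] ^ [t [f x]]] / [e [t [f x]]]]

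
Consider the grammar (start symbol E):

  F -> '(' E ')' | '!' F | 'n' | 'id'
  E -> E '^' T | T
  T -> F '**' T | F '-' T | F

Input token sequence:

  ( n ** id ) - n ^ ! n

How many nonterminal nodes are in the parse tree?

14

[E [E [T [F ( [E [T [F n] ** [T [F id]]]] )] - [T [F n]]]] ^ [T [F ! [F n]]]]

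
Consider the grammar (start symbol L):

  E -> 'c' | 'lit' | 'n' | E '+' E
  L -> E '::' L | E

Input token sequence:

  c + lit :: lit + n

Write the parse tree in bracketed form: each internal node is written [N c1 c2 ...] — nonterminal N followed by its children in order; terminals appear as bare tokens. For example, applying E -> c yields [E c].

[L [E [E c] + [E lit]] :: [L [E [E lit] + [E n]]]]

L
E :: L
E + E :: L
c + E :: L
c + lit :: L
c + lit :: E
c + lit :: E + E
c + lit :: lit + E
c + lit :: lit + n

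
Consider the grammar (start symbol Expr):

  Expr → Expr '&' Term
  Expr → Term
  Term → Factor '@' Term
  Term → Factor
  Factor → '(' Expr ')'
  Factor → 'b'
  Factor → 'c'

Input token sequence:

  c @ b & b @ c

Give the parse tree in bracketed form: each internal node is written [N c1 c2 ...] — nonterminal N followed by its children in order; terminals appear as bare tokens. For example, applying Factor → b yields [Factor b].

Expr
Expr & Term
Term & Term
Factor @ Term & Term
c @ Term & Term
c @ Factor & Term
c @ b & Term
c @ b & Factor @ Term
c @ b & b @ Term
c @ b & b @ Factor
c @ b & b @ c

[Expr [Expr [Term [Factor c] @ [Term [Factor b]]]] & [Term [Factor b] @ [Term [Factor c]]]]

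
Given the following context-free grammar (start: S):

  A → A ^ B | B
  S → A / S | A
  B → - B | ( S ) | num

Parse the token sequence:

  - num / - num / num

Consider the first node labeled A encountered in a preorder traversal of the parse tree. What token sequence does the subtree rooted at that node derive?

- num

[S [A [B - [B num]]] / [S [A [B - [B num]]] / [S [A [B num]]]]]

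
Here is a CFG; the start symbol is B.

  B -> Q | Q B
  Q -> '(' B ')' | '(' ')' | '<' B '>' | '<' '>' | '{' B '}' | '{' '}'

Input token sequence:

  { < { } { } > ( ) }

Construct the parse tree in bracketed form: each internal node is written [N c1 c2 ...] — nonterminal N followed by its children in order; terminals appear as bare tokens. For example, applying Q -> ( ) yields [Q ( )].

B
Q
{ B }
{ Q B }
{ < B > B }
{ < Q B > B }
{ < { } B > B }
{ < { } Q > B }
{ < { } { } > B }
{ < { } { } > Q }
{ < { } { } > ( ) }

[B [Q { [B [Q < [B [Q { }] [B [Q { }]]] >] [B [Q ( )]]] }]]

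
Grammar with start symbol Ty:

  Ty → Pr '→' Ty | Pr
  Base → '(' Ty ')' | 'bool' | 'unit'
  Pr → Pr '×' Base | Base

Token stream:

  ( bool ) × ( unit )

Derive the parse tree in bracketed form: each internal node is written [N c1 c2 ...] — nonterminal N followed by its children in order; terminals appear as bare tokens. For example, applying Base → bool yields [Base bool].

Ty
Pr
Pr × Base
Base × Base
( Ty ) × Base
( Pr ) × Base
( Base ) × Base
( bool ) × Base
( bool ) × ( Ty )
( bool ) × ( Pr )
( bool ) × ( Base )
( bool ) × ( unit )

[Ty [Pr [Pr [Base ( [Ty [Pr [Base bool]]] )]] × [Base ( [Ty [Pr [Base unit]]] )]]]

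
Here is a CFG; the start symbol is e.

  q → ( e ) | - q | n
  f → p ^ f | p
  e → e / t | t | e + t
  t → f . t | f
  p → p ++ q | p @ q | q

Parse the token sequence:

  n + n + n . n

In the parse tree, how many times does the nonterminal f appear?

4

[e [e [e [t [f [p [q n]]]]] + [t [f [p [q n]]]]] + [t [f [p [q n]]] . [t [f [p [q n]]]]]]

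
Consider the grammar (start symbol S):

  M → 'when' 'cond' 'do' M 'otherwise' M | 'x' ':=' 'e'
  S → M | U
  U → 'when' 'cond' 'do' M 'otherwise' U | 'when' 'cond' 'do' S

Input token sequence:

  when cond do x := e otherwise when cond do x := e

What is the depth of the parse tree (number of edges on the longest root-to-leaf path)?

5

[S [U when cond do [M x := e] otherwise [U when cond do [S [M x := e]]]]]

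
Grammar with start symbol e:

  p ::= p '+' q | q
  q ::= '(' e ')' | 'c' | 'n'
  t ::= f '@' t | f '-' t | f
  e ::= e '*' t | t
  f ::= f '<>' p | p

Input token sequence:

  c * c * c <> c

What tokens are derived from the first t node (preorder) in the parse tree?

[e [e [e [t [f [p [q c]]]]] * [t [f [p [q c]]]]] * [t [f [f [p [q c]]] <> [p [q c]]]]]

c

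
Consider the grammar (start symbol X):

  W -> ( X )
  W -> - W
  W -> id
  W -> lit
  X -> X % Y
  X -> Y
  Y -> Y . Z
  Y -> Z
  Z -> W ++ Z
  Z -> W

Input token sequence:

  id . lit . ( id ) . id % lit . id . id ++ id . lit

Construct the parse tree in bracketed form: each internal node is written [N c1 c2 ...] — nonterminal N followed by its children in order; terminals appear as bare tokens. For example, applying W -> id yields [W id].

[X [X [Y [Y [Y [Y [Z [W id]]] . [Z [W lit]]] . [Z [W ( [X [Y [Z [W id]]]] )]]] . [Z [W id]]]] % [Y [Y [Y [Y [Z [W lit]]] . [Z [W id]]] . [Z [W id] ++ [Z [W id]]]] . [Z [W lit]]]]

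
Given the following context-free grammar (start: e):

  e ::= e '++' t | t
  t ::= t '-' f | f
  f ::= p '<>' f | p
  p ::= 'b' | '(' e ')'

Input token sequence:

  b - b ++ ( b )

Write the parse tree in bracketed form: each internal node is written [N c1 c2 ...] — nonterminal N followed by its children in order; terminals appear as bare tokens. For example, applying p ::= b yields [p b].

e
e ++ t
t ++ t
t - f ++ t
f - f ++ t
p - f ++ t
b - f ++ t
b - p ++ t
b - b ++ t
b - b ++ f
b - b ++ p
b - b ++ ( e )
b - b ++ ( t )
b - b ++ ( f )
b - b ++ ( p )
b - b ++ ( b )

[e [e [t [t [f [p b]]] - [f [p b]]]] ++ [t [f [p ( [e [t [f [p b]]]] )]]]]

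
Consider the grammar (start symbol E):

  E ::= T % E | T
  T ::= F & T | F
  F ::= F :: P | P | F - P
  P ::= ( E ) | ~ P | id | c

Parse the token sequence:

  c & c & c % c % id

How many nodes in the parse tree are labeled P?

5

[E [T [F [P c]] & [T [F [P c]] & [T [F [P c]]]]] % [E [T [F [P c]]] % [E [T [F [P id]]]]]]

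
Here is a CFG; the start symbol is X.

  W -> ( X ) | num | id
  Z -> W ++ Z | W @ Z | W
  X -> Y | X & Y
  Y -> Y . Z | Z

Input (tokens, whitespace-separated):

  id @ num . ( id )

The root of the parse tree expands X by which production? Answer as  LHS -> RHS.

X -> Y

[X [Y [Y [Z [W id] @ [Z [W num]]]] . [Z [W ( [X [Y [Z [W id]]]] )]]]]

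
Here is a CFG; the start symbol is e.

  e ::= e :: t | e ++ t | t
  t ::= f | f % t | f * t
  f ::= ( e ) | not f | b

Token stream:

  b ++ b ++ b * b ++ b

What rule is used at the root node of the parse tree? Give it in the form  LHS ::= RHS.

e ::= e ++ t

[e [e [e [e [t [f b]]] ++ [t [f b]]] ++ [t [f b] * [t [f b]]]] ++ [t [f b]]]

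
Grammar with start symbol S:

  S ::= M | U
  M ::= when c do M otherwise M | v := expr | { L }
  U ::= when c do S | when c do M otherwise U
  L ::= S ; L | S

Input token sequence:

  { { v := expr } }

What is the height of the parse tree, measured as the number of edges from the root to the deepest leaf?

[S [M { [L [S [M { [L [S [M v := expr]]] }]]] }]]

8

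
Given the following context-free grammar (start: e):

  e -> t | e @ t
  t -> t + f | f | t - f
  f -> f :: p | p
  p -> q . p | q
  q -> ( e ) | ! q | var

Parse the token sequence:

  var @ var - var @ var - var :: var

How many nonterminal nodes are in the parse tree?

26

[e [e [e [t [f [p [q var]]]]] @ [t [t [f [p [q var]]]] - [f [p [q var]]]]] @ [t [t [f [p [q var]]]] - [f [f [p [q var]]] :: [p [q var]]]]]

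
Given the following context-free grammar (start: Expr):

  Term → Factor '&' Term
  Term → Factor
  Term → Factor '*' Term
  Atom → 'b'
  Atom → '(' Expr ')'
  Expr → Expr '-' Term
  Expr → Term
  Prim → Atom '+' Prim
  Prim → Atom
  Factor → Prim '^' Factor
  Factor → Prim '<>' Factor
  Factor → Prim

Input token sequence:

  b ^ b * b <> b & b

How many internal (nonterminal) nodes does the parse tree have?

[Expr [Term [Factor [Prim [Atom b]] ^ [Factor [Prim [Atom b]]]] * [Term [Factor [Prim [Atom b]] <> [Factor [Prim [Atom b]]]] & [Term [Factor [Prim [Atom b]]]]]]]

19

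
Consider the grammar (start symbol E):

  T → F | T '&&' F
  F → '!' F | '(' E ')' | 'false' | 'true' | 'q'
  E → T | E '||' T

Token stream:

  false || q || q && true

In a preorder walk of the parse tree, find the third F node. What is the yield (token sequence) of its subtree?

q

[E [E [E [T [F false]]] || [T [F q]]] || [T [T [F q]] && [F true]]]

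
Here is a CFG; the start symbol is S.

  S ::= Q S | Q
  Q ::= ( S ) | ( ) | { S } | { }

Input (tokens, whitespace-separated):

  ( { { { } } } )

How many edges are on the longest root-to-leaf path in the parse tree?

[S [Q ( [S [Q { [S [Q { [S [Q { }]] }]] }]] )]]

8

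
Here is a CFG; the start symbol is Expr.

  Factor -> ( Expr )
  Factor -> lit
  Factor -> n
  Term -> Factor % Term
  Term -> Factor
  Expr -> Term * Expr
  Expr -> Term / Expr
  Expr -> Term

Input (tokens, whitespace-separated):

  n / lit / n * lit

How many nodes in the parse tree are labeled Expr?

[Expr [Term [Factor n]] / [Expr [Term [Factor lit]] / [Expr [Term [Factor n]] * [Expr [Term [Factor lit]]]]]]

4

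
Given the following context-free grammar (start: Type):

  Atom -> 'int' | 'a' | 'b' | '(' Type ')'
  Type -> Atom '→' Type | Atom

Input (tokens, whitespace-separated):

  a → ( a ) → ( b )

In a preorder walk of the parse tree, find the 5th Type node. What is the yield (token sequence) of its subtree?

[Type [Atom a] → [Type [Atom ( [Type [Atom a]] )] → [Type [Atom ( [Type [Atom b]] )]]]]

b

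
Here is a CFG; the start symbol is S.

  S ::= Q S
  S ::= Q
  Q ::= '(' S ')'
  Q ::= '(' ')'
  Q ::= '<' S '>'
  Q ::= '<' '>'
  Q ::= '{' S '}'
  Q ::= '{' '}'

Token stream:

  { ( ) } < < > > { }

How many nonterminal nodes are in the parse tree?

[S [Q { [S [Q ( )]] }] [S [Q < [S [Q < >]] >] [S [Q { }]]]]

10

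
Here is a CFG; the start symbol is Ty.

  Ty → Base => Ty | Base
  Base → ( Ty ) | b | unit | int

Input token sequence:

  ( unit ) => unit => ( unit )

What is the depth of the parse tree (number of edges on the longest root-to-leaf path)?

6

[Ty [Base ( [Ty [Base unit]] )] => [Ty [Base unit] => [Ty [Base ( [Ty [Base unit]] )]]]]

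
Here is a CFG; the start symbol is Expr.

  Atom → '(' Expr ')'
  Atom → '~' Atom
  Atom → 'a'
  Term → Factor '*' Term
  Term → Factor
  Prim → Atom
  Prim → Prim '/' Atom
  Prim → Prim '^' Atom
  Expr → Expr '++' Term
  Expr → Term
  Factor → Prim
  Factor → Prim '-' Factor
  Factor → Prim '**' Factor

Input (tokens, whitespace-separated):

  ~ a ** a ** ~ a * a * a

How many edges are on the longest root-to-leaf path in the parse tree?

8

[Expr [Term [Factor [Prim [Atom ~ [Atom a]]] ** [Factor [Prim [Atom a]] ** [Factor [Prim [Atom ~ [Atom a]]]]]] * [Term [Factor [Prim [Atom a]]] * [Term [Factor [Prim [Atom a]]]]]]]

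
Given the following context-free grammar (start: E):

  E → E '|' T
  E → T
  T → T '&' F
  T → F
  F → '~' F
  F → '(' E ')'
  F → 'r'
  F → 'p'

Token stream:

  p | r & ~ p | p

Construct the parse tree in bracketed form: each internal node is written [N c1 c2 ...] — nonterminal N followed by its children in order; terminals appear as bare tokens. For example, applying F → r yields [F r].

[E [E [E [T [F p]]] | [T [T [F r]] & [F ~ [F p]]]] | [T [F p]]]

E
E | T
E | T | T
T | T | T
F | T | T
p | T | T
p | T & F | T
p | F & F | T
p | r & F | T
p | r & ~ F | T
p | r & ~ p | T
p | r & ~ p | F
p | r & ~ p | p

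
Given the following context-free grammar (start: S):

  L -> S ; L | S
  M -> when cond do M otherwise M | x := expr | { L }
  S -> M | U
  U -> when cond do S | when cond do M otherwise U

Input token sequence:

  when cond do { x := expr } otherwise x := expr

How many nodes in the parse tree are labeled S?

[S [M when cond do [M { [L [S [M x := expr]]] }] otherwise [M x := expr]]]

2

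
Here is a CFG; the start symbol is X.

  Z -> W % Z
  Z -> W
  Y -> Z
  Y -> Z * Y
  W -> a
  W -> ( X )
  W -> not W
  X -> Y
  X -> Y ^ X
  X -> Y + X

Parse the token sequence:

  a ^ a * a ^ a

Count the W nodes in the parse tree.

[X [Y [Z [W a]]] ^ [X [Y [Z [W a]] * [Y [Z [W a]]]] ^ [X [Y [Z [W a]]]]]]

4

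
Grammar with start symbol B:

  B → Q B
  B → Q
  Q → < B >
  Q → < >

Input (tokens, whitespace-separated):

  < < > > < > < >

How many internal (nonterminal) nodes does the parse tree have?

[B [Q < [B [Q < >]] >] [B [Q < >] [B [Q < >]]]]

8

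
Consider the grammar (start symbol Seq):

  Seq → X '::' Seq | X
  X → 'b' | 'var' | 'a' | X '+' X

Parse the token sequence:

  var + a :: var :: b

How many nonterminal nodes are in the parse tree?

8

[Seq [X [X var] + [X a]] :: [Seq [X var] :: [Seq [X b]]]]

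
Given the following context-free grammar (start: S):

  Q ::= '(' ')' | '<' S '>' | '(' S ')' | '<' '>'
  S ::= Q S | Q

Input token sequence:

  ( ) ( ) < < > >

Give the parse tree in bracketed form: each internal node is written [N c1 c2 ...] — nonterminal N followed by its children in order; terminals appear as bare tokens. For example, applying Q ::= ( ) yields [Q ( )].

S
Q S
( ) S
( ) Q S
( ) ( ) S
( ) ( ) Q
( ) ( ) < S >
( ) ( ) < Q >
( ) ( ) < < > >

[S [Q ( )] [S [Q ( )] [S [Q < [S [Q < >]] >]]]]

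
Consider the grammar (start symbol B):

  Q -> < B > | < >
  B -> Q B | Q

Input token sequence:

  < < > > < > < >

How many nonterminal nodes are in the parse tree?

[B [Q < [B [Q < >]] >] [B [Q < >] [B [Q < >]]]]

8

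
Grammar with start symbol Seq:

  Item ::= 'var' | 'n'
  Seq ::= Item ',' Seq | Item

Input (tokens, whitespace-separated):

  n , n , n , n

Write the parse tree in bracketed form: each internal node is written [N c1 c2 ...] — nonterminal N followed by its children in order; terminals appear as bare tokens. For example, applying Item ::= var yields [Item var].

[Seq [Item n] , [Seq [Item n] , [Seq [Item n] , [Seq [Item n]]]]]

Seq
Item , Seq
n , Seq
n , Item , Seq
n , n , Seq
n , n , Item , Seq
n , n , n , Seq
n , n , n , Item
n , n , n , n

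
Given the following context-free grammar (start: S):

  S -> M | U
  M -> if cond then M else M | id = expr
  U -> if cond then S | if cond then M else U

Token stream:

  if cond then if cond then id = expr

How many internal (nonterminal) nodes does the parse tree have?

[S [U if cond then [S [U if cond then [S [M id = expr]]]]]]

6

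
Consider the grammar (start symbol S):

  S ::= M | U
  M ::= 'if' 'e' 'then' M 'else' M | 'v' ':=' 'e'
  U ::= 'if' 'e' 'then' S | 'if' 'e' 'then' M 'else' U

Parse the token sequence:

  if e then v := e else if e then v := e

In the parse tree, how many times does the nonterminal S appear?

2

[S [U if e then [M v := e] else [U if e then [S [M v := e]]]]]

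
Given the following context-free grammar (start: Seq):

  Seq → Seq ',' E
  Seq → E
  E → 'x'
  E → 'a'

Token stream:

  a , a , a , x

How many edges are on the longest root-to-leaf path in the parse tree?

[Seq [Seq [Seq [Seq [E a]] , [E a]] , [E a]] , [E x]]

5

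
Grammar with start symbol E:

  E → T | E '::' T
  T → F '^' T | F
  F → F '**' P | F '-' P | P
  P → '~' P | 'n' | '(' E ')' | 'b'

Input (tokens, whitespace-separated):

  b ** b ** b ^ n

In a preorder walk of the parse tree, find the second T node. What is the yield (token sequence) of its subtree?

[E [T [F [F [F [P b]] ** [P b]] ** [P b]] ^ [T [F [P n]]]]]

n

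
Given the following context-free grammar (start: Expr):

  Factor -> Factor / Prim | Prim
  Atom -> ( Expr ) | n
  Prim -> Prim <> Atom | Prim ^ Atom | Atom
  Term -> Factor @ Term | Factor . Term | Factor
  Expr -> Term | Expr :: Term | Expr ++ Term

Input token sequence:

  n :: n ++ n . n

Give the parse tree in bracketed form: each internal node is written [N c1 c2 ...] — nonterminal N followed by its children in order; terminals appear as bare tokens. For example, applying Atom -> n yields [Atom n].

[Expr [Expr [Expr [Term [Factor [Prim [Atom n]]]]] :: [Term [Factor [Prim [Atom n]]]]] ++ [Term [Factor [Prim [Atom n]]] . [Term [Factor [Prim [Atom n]]]]]]

Expr
Expr ++ Term
Expr :: Term ++ Term
Term :: Term ++ Term
Factor :: Term ++ Term
Prim :: Term ++ Term
Atom :: Term ++ Term
n :: Term ++ Term
n :: Factor ++ Term
n :: Prim ++ Term
n :: Atom ++ Term
n :: n ++ Term
n :: n ++ Factor . Term
n :: n ++ Prim . Term
n :: n ++ Atom . Term
n :: n ++ n . Term
n :: n ++ n . Factor
n :: n ++ n . Prim
n :: n ++ n . Atom
n :: n ++ n . n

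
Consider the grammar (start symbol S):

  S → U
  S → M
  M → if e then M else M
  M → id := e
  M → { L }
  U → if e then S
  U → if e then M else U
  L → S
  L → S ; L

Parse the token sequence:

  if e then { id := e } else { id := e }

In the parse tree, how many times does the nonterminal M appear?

5

[S [M if e then [M { [L [S [M id := e]]] }] else [M { [L [S [M id := e]]] }]]]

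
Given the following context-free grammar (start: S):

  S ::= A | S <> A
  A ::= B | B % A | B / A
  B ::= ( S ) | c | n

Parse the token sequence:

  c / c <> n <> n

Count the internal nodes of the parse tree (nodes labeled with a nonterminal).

11

[S [S [S [A [B c] / [A [B c]]]] <> [A [B n]]] <> [A [B n]]]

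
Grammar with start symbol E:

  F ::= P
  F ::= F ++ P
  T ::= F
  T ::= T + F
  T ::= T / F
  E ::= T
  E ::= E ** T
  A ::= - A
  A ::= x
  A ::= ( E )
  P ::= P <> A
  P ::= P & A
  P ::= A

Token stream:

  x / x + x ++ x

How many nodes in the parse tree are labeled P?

[E [T [T [T [F [P [A x]]]] / [F [P [A x]]]] + [F [F [P [A x]]] ++ [P [A x]]]]]

4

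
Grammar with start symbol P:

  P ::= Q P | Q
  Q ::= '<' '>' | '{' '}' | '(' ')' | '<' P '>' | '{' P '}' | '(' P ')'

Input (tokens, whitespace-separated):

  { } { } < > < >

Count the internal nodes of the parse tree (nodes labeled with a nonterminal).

8

[P [Q { }] [P [Q { }] [P [Q < >] [P [Q < >]]]]]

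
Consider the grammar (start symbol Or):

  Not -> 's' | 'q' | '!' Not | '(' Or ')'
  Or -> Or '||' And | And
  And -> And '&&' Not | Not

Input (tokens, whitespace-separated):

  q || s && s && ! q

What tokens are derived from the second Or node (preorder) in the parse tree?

q

[Or [Or [And [Not q]]] || [And [And [And [Not s]] && [Not s]] && [Not ! [Not q]]]]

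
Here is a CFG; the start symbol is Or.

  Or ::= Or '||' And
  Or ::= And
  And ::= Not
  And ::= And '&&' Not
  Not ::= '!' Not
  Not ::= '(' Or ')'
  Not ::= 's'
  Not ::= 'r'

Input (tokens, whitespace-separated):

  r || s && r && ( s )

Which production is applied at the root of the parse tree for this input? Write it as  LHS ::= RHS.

Or ::= Or '||' And

[Or [Or [And [Not r]]] || [And [And [And [Not s]] && [Not r]] && [Not ( [Or [And [Not s]]] )]]]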